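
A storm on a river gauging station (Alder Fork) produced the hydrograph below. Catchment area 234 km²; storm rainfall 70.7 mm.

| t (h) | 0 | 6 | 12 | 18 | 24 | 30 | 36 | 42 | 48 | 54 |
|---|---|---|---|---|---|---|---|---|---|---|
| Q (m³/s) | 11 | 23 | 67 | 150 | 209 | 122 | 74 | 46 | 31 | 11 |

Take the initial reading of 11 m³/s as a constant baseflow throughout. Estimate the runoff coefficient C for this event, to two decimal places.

ΣQ_DR = 634.0 m³/s; V = ΣQ_DR·Δt = 1.369 × 10^7 m³.
Runoff depth d = V / A = 58.52 mm.
C = d / P = 58.52 / 70.7 = 0.83.

C ≈ 0.83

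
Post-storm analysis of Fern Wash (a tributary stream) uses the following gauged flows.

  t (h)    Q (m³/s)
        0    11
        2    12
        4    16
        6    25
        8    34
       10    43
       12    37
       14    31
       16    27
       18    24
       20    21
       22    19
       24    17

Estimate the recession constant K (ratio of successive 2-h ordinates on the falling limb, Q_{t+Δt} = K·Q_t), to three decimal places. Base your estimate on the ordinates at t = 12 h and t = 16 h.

K ≈ 0.854

Using the recession-limb readings at t = 12 h and t = 16 h: Q falls from 37 to 27 m³/s over 2 intervals.
K = (Q₂/Q₁)^(1/2) = (27/37)^(1/2) = 0.854.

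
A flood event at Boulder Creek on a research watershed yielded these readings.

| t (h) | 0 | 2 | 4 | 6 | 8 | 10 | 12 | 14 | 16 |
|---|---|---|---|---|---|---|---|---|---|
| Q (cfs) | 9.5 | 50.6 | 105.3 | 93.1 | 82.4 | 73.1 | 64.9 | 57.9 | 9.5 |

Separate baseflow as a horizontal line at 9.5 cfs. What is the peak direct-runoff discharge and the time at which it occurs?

Q_p = 95.8 cfs at t = 4 h

Subtracting baseflow gives direct-runoff ordinates: 0.0, 41.1, 95.8, 83.6, 72.9, 63.6, 55.4, 48.4, 0.0 cfs.
The maximum is 95.8 cfs, occurring at the reading for t = 4 h.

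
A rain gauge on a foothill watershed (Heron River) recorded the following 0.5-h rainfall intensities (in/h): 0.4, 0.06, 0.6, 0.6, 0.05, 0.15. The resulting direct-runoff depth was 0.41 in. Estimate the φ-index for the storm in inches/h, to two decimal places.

φ ≈ 0.26 in/h

Only the 3 blocks with intensity above φ contribute runoff: 0.4, 0.6, 0.6 in/h.
Σ(I−φ)·Δt = d  ⇒  (0.4+0.6+0.6 − 3φ)·0.5 = 0.41
φ = (1.600 − 0.41/0.5) / 3 = 0.26 in/h.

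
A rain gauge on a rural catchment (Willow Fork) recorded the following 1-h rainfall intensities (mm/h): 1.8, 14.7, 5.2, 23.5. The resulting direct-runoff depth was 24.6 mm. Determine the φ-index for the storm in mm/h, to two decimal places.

φ ≈ 6.80 mm/h

Only the 2 blocks with intensity above φ contribute runoff: 14.7, 23.5 mm/h.
Σ(I−φ)·Δt = d  ⇒  (14.7+23.5 − 2φ)·1 = 24.6
φ = (38.20 − 24.6/1) / 2 = 6.80 mm/h.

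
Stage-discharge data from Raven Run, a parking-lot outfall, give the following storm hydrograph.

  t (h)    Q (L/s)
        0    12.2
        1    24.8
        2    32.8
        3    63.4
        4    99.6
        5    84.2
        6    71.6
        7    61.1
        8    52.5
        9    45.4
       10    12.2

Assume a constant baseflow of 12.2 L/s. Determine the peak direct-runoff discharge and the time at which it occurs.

Q_p = 87.4 L/s at t = 4 h

Subtracting baseflow gives direct-runoff ordinates: 0.0, 12.6, 20.6, 51.2, 87.4, 72.0, 59.4, 48.9, 40.3, 33.2, 0.0 L/s.
The maximum is 87.4 L/s, occurring at the reading for t = 4 h.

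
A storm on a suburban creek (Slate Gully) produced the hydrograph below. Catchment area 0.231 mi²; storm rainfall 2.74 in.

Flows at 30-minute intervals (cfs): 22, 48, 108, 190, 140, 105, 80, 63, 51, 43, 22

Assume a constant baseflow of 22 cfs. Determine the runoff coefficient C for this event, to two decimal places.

C ≈ 0.77

ΣQ_DR = 630.0 cfs; V = ΣQ_DR·Δt = 1.134 × 10^6 ft³.
Runoff depth d = V / A = 2.113 in.
C = d / P = 2.113 / 2.74 = 0.77.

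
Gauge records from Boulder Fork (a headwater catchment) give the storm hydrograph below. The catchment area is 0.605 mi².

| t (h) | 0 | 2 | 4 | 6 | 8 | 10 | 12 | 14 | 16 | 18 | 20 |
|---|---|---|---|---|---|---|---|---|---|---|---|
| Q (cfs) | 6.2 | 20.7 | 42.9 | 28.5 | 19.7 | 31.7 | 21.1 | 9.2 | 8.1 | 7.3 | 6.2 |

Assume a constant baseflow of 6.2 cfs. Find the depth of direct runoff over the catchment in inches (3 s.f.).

d ≈ 0.683 in

Direct runoff: 0.0, 14.5, 36.7, 22.3, 13.5, 25.5, 14.9, 3.0, 1.9, 1.1, 0.0 cfs; ΣQ_DR = 133.4 cfs.
V = ΣQ_DR · Δt = 133.4 × 7200 s = 9.605 × 10^5 ft³.
Over A = 0.605 mi², depth = V / A = 0.683 in.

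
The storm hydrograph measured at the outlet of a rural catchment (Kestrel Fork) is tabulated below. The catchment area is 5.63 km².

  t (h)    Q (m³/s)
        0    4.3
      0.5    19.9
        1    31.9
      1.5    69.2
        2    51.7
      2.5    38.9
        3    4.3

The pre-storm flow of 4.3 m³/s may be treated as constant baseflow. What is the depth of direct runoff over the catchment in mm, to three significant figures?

d ≈ 60.8 mm

Direct runoff: 0.0, 15.6, 27.6, 64.9, 47.4, 34.6, 0.0 m³/s; ΣQ_DR = 190.1 m³/s.
V = ΣQ_DR · Δt = 190.1 × 1800 s = 3.422 × 10^5 m³.
Over A = 5.63 km², depth = V / A = 60.8 mm.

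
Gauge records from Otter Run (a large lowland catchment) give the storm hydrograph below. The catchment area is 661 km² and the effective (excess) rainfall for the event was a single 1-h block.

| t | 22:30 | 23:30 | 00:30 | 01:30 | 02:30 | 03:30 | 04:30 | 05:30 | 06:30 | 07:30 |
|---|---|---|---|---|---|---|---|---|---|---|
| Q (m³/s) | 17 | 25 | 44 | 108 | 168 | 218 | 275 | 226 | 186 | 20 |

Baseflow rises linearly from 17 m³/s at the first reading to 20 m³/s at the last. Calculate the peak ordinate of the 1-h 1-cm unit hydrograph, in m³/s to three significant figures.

U_p ≈ 427 m³/s

Direct runoff: 0.00, 7.67, 26.33, 90.00, 149.67, 199.33, 256.00, 206.67, 166.33, 0.00 m³/s; ΣQ_DR = 1102 m³/s, peak = 256.00 m³/s.
Runoff depth d = ΣQ_DR·Δt / A = 1102 × 3600 / (661 km²) = 6.002 mm.
The 1-cm UH is the DRH scaled by (10 mm)/d, so U_p = 256.00 × 10/6.002 = 427 m³/s.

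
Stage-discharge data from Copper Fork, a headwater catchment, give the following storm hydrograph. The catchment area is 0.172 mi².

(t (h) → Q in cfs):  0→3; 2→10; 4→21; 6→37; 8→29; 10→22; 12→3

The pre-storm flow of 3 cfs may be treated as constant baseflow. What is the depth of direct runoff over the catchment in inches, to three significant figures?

d ≈ 1.87 in

Direct runoff: 0.0, 7.0, 18.0, 34.0, 26.0, 19.0, 0.0 cfs; ΣQ_DR = 104.0 cfs.
V = ΣQ_DR · Δt = 104.0 × 7200 s = 7.488 × 10^5 ft³.
Over A = 0.172 mi², depth = V / A = 1.87 in.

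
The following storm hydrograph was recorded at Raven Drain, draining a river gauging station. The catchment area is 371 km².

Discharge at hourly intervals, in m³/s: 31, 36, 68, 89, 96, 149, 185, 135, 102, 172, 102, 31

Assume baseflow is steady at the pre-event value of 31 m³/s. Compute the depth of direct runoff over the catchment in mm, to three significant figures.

d ≈ 8.00 mm

Direct runoff: 0.0, 5.0, 37.0, 58.0, 65.0, 118.0, 154.0, 104.0, 71.0, 141.0, 71.0, 0.0 m³/s; ΣQ_DR = 824.0 m³/s.
V = ΣQ_DR · Δt = 824.0 × 3600 s = 2.966 × 10^6 m³.
Over A = 371 km², depth = V / A = 8.00 mm.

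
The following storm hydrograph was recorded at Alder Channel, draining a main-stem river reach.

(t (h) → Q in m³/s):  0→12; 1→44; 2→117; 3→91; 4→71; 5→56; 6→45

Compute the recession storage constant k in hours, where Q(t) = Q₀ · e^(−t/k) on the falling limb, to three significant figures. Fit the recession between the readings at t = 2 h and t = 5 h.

k ≈ 4.07 h

On the falling limb, Q drops from 117 to 56 m³/s between t = 2 h and t = 5 h (Δt = 3 h).
k = −Δt / ln(Q₂/Q₁) = −3 / ln(56/117) = 4.07 h.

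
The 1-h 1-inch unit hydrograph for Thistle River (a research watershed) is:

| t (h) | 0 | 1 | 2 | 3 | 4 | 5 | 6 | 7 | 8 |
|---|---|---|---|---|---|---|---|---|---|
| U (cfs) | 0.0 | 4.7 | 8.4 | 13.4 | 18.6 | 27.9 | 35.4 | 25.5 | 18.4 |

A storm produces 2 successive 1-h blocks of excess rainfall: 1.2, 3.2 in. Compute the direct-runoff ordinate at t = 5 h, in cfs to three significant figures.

Q ≈ 93.0 cfs

By discrete convolution, Q_j = Σ (P_i / 1 in) · U_{j−i}.
At t = 5 h (j=5): Q = (1.2/1)·27.9 + (3.2/1)·18.6 = 93.0 cfs.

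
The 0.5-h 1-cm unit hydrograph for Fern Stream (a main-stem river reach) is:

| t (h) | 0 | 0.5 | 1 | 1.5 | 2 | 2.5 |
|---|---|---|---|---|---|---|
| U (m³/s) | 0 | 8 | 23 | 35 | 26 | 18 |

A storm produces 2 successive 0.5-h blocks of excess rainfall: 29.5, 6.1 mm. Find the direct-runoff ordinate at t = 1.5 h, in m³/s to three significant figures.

Q ≈ 117 m³/s

By discrete convolution, Q_j = Σ (P_i / 10 mm) · U_{j−i}.
At t = 1.5 h (j=3): Q = (29.5/10)·35 + (6.1/10)·23 = 117 m³/s.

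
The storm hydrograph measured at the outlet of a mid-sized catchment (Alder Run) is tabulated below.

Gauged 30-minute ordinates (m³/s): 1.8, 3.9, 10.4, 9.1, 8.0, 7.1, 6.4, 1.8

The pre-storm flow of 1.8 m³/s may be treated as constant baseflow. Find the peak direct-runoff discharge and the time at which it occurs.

Subtracting baseflow gives direct-runoff ordinates: 0.0, 2.1, 8.6, 7.3, 6.2, 5.3, 4.6, 0.0 m³/s.
The maximum is 8.6 m³/s, occurring at the reading for t = 1 h.

Q_p = 8.6 m³/s at t = 1 h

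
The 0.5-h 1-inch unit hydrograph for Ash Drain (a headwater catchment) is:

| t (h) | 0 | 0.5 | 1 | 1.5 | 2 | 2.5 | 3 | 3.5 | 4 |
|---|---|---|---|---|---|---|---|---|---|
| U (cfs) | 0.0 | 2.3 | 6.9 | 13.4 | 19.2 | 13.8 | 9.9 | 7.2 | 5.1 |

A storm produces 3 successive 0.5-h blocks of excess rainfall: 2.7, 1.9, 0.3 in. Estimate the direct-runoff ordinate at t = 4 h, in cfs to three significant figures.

Q ≈ 30.4 cfs

By discrete convolution, Q_j = Σ (P_i / 1 in) · U_{j−i}.
At t = 4 h (j=8): Q = (2.7/1)·5.1 + (1.9/1)·7.2 + (0.3/1)·9.9 = 30.4 cfs.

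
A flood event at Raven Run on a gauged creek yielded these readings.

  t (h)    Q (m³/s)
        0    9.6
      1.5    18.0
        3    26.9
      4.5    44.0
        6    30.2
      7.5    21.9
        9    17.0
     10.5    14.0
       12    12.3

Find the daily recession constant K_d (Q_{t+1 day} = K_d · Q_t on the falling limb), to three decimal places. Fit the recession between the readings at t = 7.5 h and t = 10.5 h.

K_d ≈ 0.028

Between t = 7.5 h and t = 10.5 h the flow falls from 21.9 to 14.0 m³/s over 2×1.5 h = 3 h.
Per-interval ratio K = (14.0/21.9)^(1/2) = 0.7995; K_d = K^(24/1.5) = 0.028.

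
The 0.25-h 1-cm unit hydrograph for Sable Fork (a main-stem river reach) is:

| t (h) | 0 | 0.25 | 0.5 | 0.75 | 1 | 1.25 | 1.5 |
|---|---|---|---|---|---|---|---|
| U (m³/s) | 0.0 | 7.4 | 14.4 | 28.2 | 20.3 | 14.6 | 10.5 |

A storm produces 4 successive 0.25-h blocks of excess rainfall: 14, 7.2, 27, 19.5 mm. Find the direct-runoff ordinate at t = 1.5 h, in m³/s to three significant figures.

Q ≈ 135 m³/s

By discrete convolution, Q_j = Σ (P_i / 10 mm) · U_{j−i}.
At t = 1.5 h (j=6): Q = (14/10)·10.5 + (7.2/10)·14.6 + (27/10)·20.3 + (19.5/10)·28.2 = 135 m³/s.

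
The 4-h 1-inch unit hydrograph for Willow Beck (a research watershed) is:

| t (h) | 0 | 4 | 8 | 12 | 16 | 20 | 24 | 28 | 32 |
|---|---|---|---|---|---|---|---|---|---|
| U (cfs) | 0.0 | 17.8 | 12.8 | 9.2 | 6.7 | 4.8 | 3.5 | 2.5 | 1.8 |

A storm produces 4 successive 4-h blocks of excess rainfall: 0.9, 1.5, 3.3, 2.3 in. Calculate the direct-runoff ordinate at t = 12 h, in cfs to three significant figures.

By discrete convolution, Q_j = Σ (P_i / 1 in) · U_{j−i}.
At t = 12 h (j=3): Q = (0.9/1)·9.2 + (1.5/1)·12.8 + (3.3/1)·17.8 + (2.3/1)·0.0 = 86.2 cfs.

Q ≈ 86.2 cfs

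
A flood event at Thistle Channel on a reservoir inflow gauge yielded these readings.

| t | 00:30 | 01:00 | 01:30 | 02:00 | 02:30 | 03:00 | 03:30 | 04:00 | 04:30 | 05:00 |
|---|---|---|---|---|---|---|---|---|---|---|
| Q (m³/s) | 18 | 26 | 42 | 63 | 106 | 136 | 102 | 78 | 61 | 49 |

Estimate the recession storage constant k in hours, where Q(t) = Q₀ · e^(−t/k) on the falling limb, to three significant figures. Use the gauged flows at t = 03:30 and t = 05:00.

On the falling limb, Q drops from 102 to 49 m³/s between t = 03:30 and t = 05:00 (Δt = 1.5 h).
k = −Δt / ln(Q₂/Q₁) = −1.5 / ln(49/102) = 2.05 h.

k ≈ 2.05 h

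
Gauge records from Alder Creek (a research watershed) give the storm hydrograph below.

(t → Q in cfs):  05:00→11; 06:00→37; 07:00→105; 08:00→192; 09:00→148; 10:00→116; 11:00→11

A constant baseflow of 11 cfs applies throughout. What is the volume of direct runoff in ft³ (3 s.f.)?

Direct-runoff ordinates (Q − Q_b): 0.0, 26.0, 94.0, 181.0, 137.0, 105.0, 0.0 cfs.
ΣQ_DR = 543.0 cfs.
With Δt = 1 h = 3600 s, V = ΣQ_DR · Δt = 543.0 × 3600 = 1.95 × 10^6 ft³.

V ≈ 1.95 × 10^6 ft³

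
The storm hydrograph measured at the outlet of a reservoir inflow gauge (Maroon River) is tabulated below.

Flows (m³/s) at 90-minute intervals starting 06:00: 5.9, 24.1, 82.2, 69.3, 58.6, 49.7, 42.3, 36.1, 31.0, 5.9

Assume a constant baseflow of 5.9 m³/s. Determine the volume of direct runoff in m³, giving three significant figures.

V ≈ 1.87 × 10^6 m³

Direct-runoff ordinates (Q − Q_b): 0.0, 18.2, 76.3, 63.4, 52.7, 43.8, 36.4, 30.2, 25.1, 0.0 m³/s.
ΣQ_DR = 346.1 m³/s.
With Δt = 1.5 h = 5400 s, V = ΣQ_DR · Δt = 346.1 × 5400 = 1.87 × 10^6 m³.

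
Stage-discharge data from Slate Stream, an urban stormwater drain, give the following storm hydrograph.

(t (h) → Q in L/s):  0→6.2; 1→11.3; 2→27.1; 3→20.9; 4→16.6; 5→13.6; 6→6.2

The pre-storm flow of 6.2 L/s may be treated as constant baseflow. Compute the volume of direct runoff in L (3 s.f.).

Direct-runoff ordinates (Q − Q_b): 0.0, 5.1, 20.9, 14.7, 10.4, 7.4, 0.0 L/s.
ΣQ_DR = 58.50 L/s.
With Δt = 1 h = 3600 s, V = ΣQ_DR · Δt = 58.50 × 3600 = 2.11 × 10^5 L.

V ≈ 2.11 × 10^5 L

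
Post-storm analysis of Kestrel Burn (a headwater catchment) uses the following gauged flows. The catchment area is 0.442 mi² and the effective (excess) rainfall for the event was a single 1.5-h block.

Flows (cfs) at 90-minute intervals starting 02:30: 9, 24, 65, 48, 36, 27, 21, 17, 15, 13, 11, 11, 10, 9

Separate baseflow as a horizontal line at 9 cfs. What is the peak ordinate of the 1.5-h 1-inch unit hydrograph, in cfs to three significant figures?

U_p ≈ 56.0 cfs

Direct runoff: 0.0, 15.0, 56.0, 39.0, 27.0, 18.0, 12.0, 8.0, 6.0, 4.0, 2.0, 2.0, 1.0, 0.0 cfs; ΣQ_DR = 190.0 cfs, peak = 56.0 cfs.
Runoff depth d = ΣQ_DR·Δt / A = 190.0 × 5400 / (0.442 mi²) = 0.9992 in.
The 1-inch UH is the DRH scaled by (1 in)/d, so U_p = 56.0 × 1/0.9992 = 56.0 cfs.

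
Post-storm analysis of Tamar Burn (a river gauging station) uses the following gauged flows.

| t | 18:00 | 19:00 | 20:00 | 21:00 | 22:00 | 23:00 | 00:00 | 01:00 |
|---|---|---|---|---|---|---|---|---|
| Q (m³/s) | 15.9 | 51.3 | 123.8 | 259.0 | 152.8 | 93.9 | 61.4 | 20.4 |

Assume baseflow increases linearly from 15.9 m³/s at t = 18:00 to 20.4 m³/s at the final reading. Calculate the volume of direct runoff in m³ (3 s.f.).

Direct-runoff ordinates (Q − Q_b): 0.00, 34.76, 106.61, 241.17, 134.33, 74.79, 41.64, 0.00 m³/s.
ΣQ_DR = 633.3 m³/s.
With Δt = 1 h = 3600 s, V = ΣQ_DR · Δt = 633.3 × 3600 = 2.28 × 10^6 m³.

V ≈ 2.28 × 10^6 m³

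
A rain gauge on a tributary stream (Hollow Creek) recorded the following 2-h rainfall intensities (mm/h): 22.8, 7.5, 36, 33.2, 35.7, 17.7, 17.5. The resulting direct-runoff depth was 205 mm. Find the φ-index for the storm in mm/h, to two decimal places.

Only the 6 blocks with intensity above φ contribute runoff: 22.8, 36, 33.2, 35.7, 17.7, 17.5 mm/h.
Σ(I−φ)·Δt = d  ⇒  (22.8+36+33.2+35.7+17.7+17.5 − 6φ)·2 = 205
φ = (162.9 − 205/2) / 6 = 10.07 mm/h.

φ ≈ 10.07 mm/h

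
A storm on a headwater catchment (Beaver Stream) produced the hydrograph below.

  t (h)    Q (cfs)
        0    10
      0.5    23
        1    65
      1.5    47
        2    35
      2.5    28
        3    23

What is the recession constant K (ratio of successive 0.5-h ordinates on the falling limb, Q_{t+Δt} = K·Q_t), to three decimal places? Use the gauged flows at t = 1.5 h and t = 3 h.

K ≈ 0.788

Using the recession-limb readings at t = 1.5 h and t = 3 h: Q falls from 47 to 23 cfs over 3 intervals.
K = (Q₂/Q₁)^(1/3) = (23/47)^(1/3) = 0.788.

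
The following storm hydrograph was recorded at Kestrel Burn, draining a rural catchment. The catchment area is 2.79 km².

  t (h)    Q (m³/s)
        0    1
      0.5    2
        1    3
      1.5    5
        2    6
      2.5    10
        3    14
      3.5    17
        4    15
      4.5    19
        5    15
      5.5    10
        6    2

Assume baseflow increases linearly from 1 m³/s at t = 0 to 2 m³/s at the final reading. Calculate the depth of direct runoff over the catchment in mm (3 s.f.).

Direct runoff: 0.00, 0.92, 1.83, 3.75, 4.67, 8.58, 12.50, 15.42, 13.33, 17.25, 13.17, 8.08, 0.00 m³/s; ΣQ_DR = 99.50 m³/s.
V = ΣQ_DR · Δt = 99.50 × 1800 s = 1.791 × 10^5 m³.
Over A = 2.79 km², depth = V / A = 64.2 mm.

d ≈ 64.2 mm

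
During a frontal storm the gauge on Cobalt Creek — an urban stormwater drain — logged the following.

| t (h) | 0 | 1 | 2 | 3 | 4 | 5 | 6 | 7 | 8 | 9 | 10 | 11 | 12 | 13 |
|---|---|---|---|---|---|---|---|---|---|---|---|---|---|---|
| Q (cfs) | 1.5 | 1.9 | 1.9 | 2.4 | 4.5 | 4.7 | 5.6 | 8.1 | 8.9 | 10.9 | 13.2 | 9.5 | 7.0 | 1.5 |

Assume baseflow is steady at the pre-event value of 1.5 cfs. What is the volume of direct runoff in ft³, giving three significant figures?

Direct-runoff ordinates (Q − Q_b): 0.0, 0.4, 0.4, 0.9, 3.0, 3.2, 4.1, 6.6, 7.4, 9.4, 11.7, 8.0, 5.5, 0.0 cfs.
ΣQ_DR = 60.60 cfs.
With Δt = 1 h = 3600 s, V = ΣQ_DR · Δt = 60.60 × 3600 = 2.18 × 10^5 ft³.

V ≈ 2.18 × 10^5 ft³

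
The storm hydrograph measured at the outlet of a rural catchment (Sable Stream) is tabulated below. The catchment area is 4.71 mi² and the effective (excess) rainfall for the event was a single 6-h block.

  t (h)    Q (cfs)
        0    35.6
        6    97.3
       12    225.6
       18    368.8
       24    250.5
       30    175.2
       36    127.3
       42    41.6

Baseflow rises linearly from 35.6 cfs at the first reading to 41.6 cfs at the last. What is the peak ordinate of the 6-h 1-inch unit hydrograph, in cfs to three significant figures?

U_p ≈ 165 cfs

Direct runoff: 0.00, 60.84, 188.29, 330.63, 211.47, 135.31, 86.56, 0.00 cfs; ΣQ_DR = 1013 cfs, peak = 330.63 cfs.
Runoff depth d = ΣQ_DR·Δt / A = 1013 × 21600 / (4.71 mi²) = 2.000 in.
The 1-inch UH is the DRH scaled by (1 in)/d, so U_p = 330.63 × 1/2.000 = 165 cfs.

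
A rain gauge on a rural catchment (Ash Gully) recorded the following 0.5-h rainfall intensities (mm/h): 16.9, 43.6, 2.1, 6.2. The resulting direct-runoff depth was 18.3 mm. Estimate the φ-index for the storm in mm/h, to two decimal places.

Only the 2 blocks with intensity above φ contribute runoff: 16.9, 43.6 mm/h.
Σ(I−φ)·Δt = d  ⇒  (16.9+43.6 − 2φ)·0.5 = 18.3
φ = (60.50 − 18.3/0.5) / 2 = 11.95 mm/h.

φ ≈ 11.95 mm/h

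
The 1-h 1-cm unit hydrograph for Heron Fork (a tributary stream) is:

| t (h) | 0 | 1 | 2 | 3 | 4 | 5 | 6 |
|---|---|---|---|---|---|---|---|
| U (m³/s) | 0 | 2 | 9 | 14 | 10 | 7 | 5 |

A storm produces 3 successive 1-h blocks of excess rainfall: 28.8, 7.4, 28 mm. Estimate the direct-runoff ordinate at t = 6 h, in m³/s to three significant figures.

Q ≈ 47.6 m³/s

By discrete convolution, Q_j = Σ (P_i / 10 mm) · U_{j−i}.
At t = 6 h (j=6): Q = (28.8/10)·5 + (7.4/10)·7 + (28/10)·10 = 47.6 m³/s.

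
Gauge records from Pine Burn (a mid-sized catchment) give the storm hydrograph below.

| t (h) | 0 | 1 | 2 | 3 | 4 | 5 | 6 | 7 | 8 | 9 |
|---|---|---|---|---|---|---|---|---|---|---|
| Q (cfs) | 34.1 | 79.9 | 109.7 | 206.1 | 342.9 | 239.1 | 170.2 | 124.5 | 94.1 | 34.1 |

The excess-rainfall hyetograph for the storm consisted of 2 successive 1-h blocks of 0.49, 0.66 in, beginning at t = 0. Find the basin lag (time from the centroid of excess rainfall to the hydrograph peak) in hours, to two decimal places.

Centroid of excess rainfall: t_c = Σ P_i·t̄_i / ΣP_i = 1.0739 h (block centres at 0.5, 1.5 h).
Hydrograph peak occurs at t = 4 h, so basin lag t_L = 4 − 1.0739 = 2.93 h.

t_L ≈ 2.93 h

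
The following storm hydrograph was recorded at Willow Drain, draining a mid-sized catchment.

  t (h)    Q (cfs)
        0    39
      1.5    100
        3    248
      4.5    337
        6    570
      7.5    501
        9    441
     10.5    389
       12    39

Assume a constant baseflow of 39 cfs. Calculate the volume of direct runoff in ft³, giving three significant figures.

V ≈ 1.25 × 10^7 ft³

Direct-runoff ordinates (Q − Q_b): 0.0, 61.0, 209.0, 298.0, 531.0, 462.0, 402.0, 350.0, 0.0 cfs.
ΣQ_DR = 2313 cfs.
With Δt = 1.5 h = 5400 s, V = ΣQ_DR · Δt = 2313 × 5400 = 1.25 × 10^7 ft³.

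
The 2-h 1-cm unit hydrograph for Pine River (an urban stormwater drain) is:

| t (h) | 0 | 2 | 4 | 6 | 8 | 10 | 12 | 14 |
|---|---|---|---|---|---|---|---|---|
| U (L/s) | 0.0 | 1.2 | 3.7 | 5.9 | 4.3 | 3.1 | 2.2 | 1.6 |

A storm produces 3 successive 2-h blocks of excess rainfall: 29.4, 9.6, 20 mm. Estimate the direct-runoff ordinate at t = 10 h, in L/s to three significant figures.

Q ≈ 25.0 L/s

By discrete convolution, Q_j = Σ (P_i / 10 mm) · U_{j−i}.
At t = 10 h (j=5): Q = (29.4/10)·3.1 + (9.6/10)·4.3 + (20/10)·5.9 = 25.0 L/s.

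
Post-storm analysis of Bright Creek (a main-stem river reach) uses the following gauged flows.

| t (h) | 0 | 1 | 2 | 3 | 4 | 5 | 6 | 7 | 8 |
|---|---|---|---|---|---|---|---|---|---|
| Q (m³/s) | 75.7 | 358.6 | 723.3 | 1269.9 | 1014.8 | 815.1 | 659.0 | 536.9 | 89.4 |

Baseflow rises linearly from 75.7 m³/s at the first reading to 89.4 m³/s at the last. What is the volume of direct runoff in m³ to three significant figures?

Direct-runoff ordinates (Q − Q_b): 0.00, 281.19, 644.17, 1189.06, 932.25, 730.84, 573.02, 449.21, 0.00 m³/s.
ΣQ_DR = 4800 m³/s.
With Δt = 1 h = 3600 s, V = ΣQ_DR · Δt = 4800 × 3600 = 1.73 × 10^7 m³.

V ≈ 1.73 × 10^7 m³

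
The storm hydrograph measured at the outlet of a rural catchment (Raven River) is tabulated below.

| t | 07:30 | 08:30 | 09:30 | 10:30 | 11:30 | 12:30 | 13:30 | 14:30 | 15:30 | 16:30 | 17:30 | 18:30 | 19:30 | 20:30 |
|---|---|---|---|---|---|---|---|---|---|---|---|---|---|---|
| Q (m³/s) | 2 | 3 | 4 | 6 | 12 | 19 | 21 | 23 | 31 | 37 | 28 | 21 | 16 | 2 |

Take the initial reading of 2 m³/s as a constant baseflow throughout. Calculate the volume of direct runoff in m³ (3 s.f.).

V ≈ 7.09 × 10^5 m³

Direct-runoff ordinates (Q − Q_b): 0.0, 1.0, 2.0, 4.0, 10.0, 17.0, 19.0, 21.0, 29.0, 35.0, 26.0, 19.0, 14.0, 0.0 m³/s.
ΣQ_DR = 197.0 m³/s.
With Δt = 1 h = 3600 s, V = ΣQ_DR · Δt = 197.0 × 3600 = 7.09 × 10^5 m³.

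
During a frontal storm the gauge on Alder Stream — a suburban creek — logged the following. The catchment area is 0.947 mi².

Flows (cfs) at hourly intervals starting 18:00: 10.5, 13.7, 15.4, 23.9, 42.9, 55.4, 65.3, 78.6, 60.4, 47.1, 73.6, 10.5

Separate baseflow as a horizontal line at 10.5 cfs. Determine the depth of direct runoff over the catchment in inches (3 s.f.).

Direct runoff: 0.0, 3.2, 4.9, 13.4, 32.4, 44.9, 54.8, 68.1, 49.9, 36.6, 63.1, 0.0 cfs; ΣQ_DR = 371.3 cfs.
V = ΣQ_DR · Δt = 371.3 × 3600 s = 1.337 × 10^6 ft³.
Over A = 0.947 mi², depth = V / A = 0.608 in.

d ≈ 0.608 in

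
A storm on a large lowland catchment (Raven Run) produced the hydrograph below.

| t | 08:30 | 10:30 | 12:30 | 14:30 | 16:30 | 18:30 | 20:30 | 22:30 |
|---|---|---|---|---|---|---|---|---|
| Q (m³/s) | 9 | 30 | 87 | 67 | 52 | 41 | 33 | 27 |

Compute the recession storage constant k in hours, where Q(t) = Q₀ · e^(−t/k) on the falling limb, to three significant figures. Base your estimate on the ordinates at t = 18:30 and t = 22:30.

On the falling limb, Q drops from 41 to 27 m³/s between t = 18:30 and t = 22:30 (Δt = 4 h).
k = −Δt / ln(Q₂/Q₁) = −4 / ln(27/41) = 9.58 h.

k ≈ 9.58 h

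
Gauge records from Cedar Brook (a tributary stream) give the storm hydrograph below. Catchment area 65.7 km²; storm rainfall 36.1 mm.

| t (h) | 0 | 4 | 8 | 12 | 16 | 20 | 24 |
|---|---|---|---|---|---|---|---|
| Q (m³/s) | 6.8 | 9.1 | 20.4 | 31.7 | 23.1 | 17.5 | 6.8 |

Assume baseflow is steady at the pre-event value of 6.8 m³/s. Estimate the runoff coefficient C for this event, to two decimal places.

C ≈ 0.41

ΣQ_DR = 67.80 m³/s; V = ΣQ_DR·Δt = 9.763 × 10^5 m³.
Runoff depth d = V / A = 14.86 mm.
C = d / P = 14.86 / 36.1 = 0.41.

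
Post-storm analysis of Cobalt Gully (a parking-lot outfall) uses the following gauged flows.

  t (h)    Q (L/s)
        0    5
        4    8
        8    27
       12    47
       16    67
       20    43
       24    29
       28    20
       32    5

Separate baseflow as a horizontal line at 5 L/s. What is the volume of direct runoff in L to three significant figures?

Direct-runoff ordinates (Q − Q_b): 0.0, 3.0, 22.0, 42.0, 62.0, 38.0, 24.0, 15.0, 0.0 L/s.
ΣQ_DR = 206.0 L/s.
With Δt = 4 h = 14400 s, V = ΣQ_DR · Δt = 206.0 × 14400 = 2.97 × 10^6 L.

V ≈ 2.97 × 10^6 L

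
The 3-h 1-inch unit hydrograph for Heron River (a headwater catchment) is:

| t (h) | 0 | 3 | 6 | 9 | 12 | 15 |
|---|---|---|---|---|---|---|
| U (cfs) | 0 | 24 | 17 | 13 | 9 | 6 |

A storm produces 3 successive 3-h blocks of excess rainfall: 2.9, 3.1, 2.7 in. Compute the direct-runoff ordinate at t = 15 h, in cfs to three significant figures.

Q ≈ 80.4 cfs

By discrete convolution, Q_j = Σ (P_i / 1 in) · U_{j−i}.
At t = 15 h (j=5): Q = (2.9/1)·6 + (3.1/1)·9 + (2.7/1)·13 = 80.4 cfs.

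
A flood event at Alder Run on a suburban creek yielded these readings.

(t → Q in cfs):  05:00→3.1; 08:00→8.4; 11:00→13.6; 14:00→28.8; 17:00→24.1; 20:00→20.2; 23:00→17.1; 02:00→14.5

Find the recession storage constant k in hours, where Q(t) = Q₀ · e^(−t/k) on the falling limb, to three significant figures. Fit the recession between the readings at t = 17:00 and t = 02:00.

k ≈ 17.7 h

On the falling limb, Q drops from 24.1 to 14.5 cfs between t = 17:00 and t = 02:00 (Δt = 9 h).
k = −Δt / ln(Q₂/Q₁) = −9 / ln(14.5/24.1) = 17.7 h.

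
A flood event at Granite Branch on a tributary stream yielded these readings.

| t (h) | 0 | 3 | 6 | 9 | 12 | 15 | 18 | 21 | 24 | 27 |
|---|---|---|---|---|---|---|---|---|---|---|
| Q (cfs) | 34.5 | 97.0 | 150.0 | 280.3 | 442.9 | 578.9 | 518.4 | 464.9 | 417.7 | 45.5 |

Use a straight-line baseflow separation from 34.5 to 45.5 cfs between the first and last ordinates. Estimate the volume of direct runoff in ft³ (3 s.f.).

V ≈ 2.84 × 10^7 ft³

Direct-runoff ordinates (Q − Q_b): 0.00, 61.28, 113.06, 242.13, 403.51, 538.29, 476.57, 421.84, 373.42, 0.00 cfs.
ΣQ_DR = 2630 cfs.
With Δt = 3 h = 10800 s, V = ΣQ_DR · Δt = 2630 × 10800 = 2.84 × 10^7 ft³.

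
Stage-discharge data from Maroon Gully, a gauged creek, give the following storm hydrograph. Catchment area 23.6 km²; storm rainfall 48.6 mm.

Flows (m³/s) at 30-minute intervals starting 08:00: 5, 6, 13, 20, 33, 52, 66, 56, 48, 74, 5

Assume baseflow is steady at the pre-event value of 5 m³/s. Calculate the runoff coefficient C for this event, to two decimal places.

C ≈ 0.51

ΣQ_DR = 323.0 m³/s; V = ΣQ_DR·Δt = 5.814 × 10^5 m³.
Runoff depth d = V / A = 24.64 mm.
C = d / P = 24.64 / 48.6 = 0.51.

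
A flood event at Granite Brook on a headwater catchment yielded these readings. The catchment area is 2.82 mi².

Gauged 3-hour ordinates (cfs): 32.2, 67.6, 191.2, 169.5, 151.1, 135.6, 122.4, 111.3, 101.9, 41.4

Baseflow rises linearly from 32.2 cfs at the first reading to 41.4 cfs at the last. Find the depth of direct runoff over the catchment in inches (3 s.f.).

Direct runoff: 0.00, 34.38, 156.96, 134.23, 114.81, 98.29, 84.07, 71.94, 61.52, 0.00 cfs; ΣQ_DR = 756.2 cfs.
V = ΣQ_DR · Δt = 756.2 × 10800 s = 8.167 × 10^6 ft³.
Over A = 2.82 mi², depth = V / A = 1.25 in.

d ≈ 1.25 in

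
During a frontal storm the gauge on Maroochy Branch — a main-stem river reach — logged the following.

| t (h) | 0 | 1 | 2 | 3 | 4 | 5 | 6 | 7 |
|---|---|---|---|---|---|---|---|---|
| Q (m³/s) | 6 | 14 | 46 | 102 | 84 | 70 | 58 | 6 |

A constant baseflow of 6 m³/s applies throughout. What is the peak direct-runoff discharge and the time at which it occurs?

Subtracting baseflow gives direct-runoff ordinates: 0.0, 8.0, 40.0, 96.0, 78.0, 64.0, 52.0, 0.0 m³/s.
The maximum is 96.0 m³/s, occurring at the reading for t = 3 h.

Q_p = 96.0 m³/s at t = 3 h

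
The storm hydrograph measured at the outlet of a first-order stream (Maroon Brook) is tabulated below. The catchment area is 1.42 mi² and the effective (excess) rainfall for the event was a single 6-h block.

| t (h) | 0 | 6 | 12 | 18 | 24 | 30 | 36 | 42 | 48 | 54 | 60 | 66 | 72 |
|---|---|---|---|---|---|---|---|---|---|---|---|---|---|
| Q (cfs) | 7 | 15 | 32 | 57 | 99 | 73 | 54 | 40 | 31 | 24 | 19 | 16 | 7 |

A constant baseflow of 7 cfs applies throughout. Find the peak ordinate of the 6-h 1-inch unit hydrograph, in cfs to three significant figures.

Direct runoff: 0.0, 8.0, 25.0, 50.0, 92.0, 66.0, 47.0, 33.0, 24.0, 17.0, 12.0, 9.0, 0.0 cfs; ΣQ_DR = 383.0 cfs, peak = 92.0 cfs.
Runoff depth d = ΣQ_DR·Δt / A = 383.0 × 21600 / (1.42 mi²) = 2.508 in.
The 1-inch UH is the DRH scaled by (1 in)/d, so U_p = 92.0 × 1/2.508 = 36.7 cfs.

U_p ≈ 36.7 cfs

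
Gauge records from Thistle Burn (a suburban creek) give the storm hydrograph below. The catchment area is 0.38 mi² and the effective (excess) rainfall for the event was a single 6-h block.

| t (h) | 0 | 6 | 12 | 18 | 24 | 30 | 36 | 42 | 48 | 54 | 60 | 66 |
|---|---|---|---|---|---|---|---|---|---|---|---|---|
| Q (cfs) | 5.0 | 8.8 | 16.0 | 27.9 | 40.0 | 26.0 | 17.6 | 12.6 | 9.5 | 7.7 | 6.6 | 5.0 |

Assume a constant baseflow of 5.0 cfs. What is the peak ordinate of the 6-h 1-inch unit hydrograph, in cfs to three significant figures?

Direct runoff: 0.0, 3.8, 11.0, 22.9, 35.0, 21.0, 12.6, 7.6, 4.5, 2.7, 1.6, 0.0 cfs; ΣQ_DR = 122.7 cfs, peak = 35.0 cfs.
Runoff depth d = ΣQ_DR·Δt / A = 122.7 × 21600 / (0.38 mi²) = 3.002 in.
The 1-inch UH is the DRH scaled by (1 in)/d, so U_p = 35.0 × 1/3.002 = 11.7 cfs.

U_p ≈ 11.7 cfs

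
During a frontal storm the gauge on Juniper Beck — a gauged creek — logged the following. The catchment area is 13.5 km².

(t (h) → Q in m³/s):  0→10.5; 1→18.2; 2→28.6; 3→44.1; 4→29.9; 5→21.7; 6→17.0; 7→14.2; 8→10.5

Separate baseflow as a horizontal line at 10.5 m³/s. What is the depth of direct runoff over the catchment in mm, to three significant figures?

Direct runoff: 0.0, 7.7, 18.1, 33.6, 19.4, 11.2, 6.5, 3.7, 0.0 m³/s; ΣQ_DR = 100.2 m³/s.
V = ΣQ_DR · Δt = 100.2 × 3600 s = 3.607 × 10^5 m³.
Over A = 13.5 km², depth = V / A = 26.7 mm.

d ≈ 26.7 mm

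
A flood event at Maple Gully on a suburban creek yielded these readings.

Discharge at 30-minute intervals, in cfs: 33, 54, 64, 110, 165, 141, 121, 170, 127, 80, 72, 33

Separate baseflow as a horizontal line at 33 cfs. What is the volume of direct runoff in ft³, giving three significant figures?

V ≈ 1.39 × 10^6 ft³

Direct-runoff ordinates (Q − Q_b): 0.0, 21.0, 31.0, 77.0, 132.0, 108.0, 88.0, 137.0, 94.0, 47.0, 39.0, 0.0 cfs.
ΣQ_DR = 774.0 cfs.
With Δt = 0.5 h = 1800 s, V = ΣQ_DR · Δt = 774.0 × 1800 = 1.39 × 10^6 ft³.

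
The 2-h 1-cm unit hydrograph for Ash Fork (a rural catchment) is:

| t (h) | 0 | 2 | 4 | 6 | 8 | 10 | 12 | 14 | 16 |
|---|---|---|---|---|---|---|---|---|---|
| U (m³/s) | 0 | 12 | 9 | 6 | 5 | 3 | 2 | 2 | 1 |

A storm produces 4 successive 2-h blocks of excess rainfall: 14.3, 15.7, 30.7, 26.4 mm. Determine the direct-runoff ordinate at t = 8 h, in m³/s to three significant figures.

Q ≈ 75.9 m³/s

By discrete convolution, Q_j = Σ (P_i / 10 mm) · U_{j−i}.
At t = 8 h (j=4): Q = (14.3/10)·5 + (15.7/10)·6 + (30.7/10)·9 + (26.4/10)·12 = 75.9 m³/s.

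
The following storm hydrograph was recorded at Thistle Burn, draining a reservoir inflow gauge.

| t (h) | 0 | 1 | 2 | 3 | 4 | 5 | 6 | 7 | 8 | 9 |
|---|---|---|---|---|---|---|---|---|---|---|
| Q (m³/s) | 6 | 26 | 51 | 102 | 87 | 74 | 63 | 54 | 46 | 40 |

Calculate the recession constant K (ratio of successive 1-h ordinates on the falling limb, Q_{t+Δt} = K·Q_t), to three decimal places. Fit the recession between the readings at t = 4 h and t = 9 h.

Using the recession-limb readings at t = 4 h and t = 9 h: Q falls from 87 to 40 m³/s over 5 intervals.
K = (Q₂/Q₁)^(1/5) = (40/87)^(1/5) = 0.856.

K ≈ 0.856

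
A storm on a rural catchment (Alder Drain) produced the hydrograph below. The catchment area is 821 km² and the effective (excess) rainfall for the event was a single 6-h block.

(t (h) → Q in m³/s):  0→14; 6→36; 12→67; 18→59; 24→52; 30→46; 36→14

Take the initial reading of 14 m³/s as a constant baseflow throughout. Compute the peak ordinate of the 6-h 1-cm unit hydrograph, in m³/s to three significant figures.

Direct runoff: 0.0, 22.0, 53.0, 45.0, 38.0, 32.0, 0.0 m³/s; ΣQ_DR = 190.0 m³/s, peak = 53.0 m³/s.
Runoff depth d = ΣQ_DR·Δt / A = 190.0 × 21600 / (821 km²) = 4.999 mm.
The 1-cm UH is the DRH scaled by (10 mm)/d, so U_p = 53.0 × 10/4.999 = 106 m³/s.

U_p ≈ 106 m³/s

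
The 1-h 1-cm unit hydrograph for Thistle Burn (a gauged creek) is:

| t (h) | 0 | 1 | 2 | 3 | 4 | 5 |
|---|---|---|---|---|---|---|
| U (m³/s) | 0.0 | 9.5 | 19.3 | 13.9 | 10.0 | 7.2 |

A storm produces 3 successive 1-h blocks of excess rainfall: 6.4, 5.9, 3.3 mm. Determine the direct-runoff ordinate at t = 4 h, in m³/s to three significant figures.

Q ≈ 21.0 m³/s

By discrete convolution, Q_j = Σ (P_i / 10 mm) · U_{j−i}.
At t = 4 h (j=4): Q = (6.4/10)·10.0 + (5.9/10)·13.9 + (3.3/10)·19.3 = 21.0 m³/s.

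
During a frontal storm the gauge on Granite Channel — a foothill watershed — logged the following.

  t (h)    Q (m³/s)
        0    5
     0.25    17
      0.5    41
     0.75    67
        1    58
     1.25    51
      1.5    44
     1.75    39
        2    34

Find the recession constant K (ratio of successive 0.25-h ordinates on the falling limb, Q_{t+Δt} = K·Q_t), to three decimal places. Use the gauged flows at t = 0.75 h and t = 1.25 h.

K ≈ 0.872

Using the recession-limb readings at t = 0.75 h and t = 1.25 h: Q falls from 67 to 51 m³/s over 2 intervals.
K = (Q₂/Q₁)^(1/2) = (51/67)^(1/2) = 0.872.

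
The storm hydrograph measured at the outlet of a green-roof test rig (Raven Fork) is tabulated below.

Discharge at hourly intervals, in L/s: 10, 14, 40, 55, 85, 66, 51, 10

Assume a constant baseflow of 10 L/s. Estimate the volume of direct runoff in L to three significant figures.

Direct-runoff ordinates (Q − Q_b): 0.0, 4.0, 30.0, 45.0, 75.0, 56.0, 41.0, 0.0 L/s.
ΣQ_DR = 251.0 L/s.
With Δt = 1 h = 3600 s, V = ΣQ_DR · Δt = 251.0 × 3600 = 9.04 × 10^5 L.

V ≈ 9.04 × 10^5 L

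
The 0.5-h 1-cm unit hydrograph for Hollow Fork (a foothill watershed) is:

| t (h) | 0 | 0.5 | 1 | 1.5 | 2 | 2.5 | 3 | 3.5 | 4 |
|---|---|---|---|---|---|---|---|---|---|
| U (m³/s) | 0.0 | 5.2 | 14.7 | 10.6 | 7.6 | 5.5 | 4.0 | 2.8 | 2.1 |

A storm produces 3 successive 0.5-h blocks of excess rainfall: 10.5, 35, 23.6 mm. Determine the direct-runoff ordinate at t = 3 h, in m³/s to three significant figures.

Q ≈ 41.4 m³/s

By discrete convolution, Q_j = Σ (P_i / 10 mm) · U_{j−i}.
At t = 3 h (j=6): Q = (10.5/10)·4.0 + (35/10)·5.5 + (23.6/10)·7.6 = 41.4 m³/s.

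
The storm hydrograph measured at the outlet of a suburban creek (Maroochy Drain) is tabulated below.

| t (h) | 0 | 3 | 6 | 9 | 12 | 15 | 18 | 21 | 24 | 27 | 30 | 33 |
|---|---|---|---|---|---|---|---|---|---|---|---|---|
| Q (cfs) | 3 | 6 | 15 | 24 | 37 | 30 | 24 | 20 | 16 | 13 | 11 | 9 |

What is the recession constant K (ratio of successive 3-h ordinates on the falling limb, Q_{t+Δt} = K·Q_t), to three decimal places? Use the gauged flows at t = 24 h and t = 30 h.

K ≈ 0.829

Using the recession-limb readings at t = 24 h and t = 30 h: Q falls from 16 to 11 cfs over 2 intervals.
K = (Q₂/Q₁)^(1/2) = (11/16)^(1/2) = 0.829.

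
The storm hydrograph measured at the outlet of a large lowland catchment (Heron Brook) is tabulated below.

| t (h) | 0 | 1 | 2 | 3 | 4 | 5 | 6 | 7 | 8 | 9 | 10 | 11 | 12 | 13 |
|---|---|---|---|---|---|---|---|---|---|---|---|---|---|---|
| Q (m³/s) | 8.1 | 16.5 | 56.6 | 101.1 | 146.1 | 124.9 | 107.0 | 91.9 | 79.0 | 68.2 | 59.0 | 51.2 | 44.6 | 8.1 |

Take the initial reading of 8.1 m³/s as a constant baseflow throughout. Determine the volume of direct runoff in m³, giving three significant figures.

V ≈ 3.06 × 10^6 m³

Direct-runoff ordinates (Q − Q_b): 0.0, 8.4, 48.5, 93.0, 138.0, 116.8, 98.9, 83.8, 70.9, 60.1, 50.9, 43.1, 36.5, 0.0 m³/s.
ΣQ_DR = 848.9 m³/s.
With Δt = 1 h = 3600 s, V = ΣQ_DR · Δt = 848.9 × 3600 = 3.06 × 10^6 m³.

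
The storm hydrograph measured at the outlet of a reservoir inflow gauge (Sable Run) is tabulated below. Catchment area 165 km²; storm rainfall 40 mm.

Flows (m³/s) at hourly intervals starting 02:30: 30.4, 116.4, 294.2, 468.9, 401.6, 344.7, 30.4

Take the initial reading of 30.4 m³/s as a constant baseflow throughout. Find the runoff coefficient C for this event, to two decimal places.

C ≈ 0.80

ΣQ_DR = 1474 m³/s; V = ΣQ_DR·Δt = 5.306 × 10^6 m³.
Runoff depth d = V / A = 32.16 mm.
C = d / P = 32.16 / 40 = 0.80.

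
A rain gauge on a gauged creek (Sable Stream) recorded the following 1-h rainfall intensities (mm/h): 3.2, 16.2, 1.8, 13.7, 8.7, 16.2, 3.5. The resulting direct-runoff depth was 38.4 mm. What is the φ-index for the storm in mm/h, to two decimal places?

Only the 4 blocks with intensity above φ contribute runoff: 16.2, 13.7, 8.7, 16.2 mm/h.
Σ(I−φ)·Δt = d  ⇒  (16.2+13.7+8.7+16.2 − 4φ)·1 = 38.4
φ = (54.80 − 38.4/1) / 4 = 4.10 mm/h.

φ ≈ 4.10 mm/h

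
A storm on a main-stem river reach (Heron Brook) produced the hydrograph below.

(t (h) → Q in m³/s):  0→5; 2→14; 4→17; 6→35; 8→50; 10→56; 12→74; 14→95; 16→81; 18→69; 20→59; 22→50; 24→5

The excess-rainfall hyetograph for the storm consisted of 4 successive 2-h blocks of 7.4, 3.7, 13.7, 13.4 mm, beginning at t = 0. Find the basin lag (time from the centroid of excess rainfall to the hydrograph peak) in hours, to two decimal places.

t_L ≈ 9.27 h

Centroid of excess rainfall: t_c = Σ P_i·t̄_i / ΣP_i = 4.7330 h (block centres at 1, 3, 5, 7 h).
Hydrograph peak occurs at t = 14 h, so basin lag t_L = 14 − 4.7330 = 9.27 h.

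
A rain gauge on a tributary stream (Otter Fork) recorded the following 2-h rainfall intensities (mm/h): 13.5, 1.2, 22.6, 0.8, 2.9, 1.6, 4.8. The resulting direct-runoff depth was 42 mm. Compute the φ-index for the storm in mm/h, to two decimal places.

Only the 2 blocks with intensity above φ contribute runoff: 13.5, 22.6 mm/h.
Σ(I−φ)·Δt = d  ⇒  (13.5+22.6 − 2φ)·2 = 42
φ = (36.10 − 42/2) / 2 = 7.55 mm/h.

φ ≈ 7.55 mm/h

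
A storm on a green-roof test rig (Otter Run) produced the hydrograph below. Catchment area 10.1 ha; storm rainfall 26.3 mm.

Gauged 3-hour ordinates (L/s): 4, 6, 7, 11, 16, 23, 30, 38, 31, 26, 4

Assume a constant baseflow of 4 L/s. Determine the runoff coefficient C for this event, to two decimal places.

ΣQ_DR = 152.0 L/s; V = ΣQ_DR·Δt = 1.642 × 10^6 L.
Runoff depth d = V / A = 16.25 mm.
C = d / P = 16.25 / 26.3 = 0.62.

C ≈ 0.62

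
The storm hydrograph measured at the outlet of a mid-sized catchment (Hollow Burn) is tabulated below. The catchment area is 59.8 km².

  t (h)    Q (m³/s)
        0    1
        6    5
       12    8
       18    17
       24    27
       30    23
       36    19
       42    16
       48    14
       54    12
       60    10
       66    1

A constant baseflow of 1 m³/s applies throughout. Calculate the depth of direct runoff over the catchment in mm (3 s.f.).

Direct runoff: 0.0, 4.0, 7.0, 16.0, 26.0, 22.0, 18.0, 15.0, 13.0, 11.0, 9.0, 0.0 m³/s; ΣQ_DR = 141.0 m³/s.
V = ΣQ_DR · Δt = 141.0 × 21600 s = 3.046 × 10^6 m³.
Over A = 59.8 km², depth = V / A = 50.9 mm.

d ≈ 50.9 mm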